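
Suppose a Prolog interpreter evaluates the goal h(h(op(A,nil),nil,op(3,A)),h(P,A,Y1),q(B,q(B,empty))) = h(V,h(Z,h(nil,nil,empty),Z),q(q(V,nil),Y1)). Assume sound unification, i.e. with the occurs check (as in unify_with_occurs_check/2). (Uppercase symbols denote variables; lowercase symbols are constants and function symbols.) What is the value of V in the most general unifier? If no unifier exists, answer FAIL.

Decompose h/3: h(op(A,nil),nil,op(3,A)) = V,  h(P,A,Y1) = h(Z,h(nil,nil,empty),Z),  q(B,q(B,empty)) = q(q(V,nil),Y1).
Bind V := h(op(A,nil),nil,op(3,A)); substituting into the one remaining equation that mentions V gives: q(B,q(B,empty)) = q(q(h(op(A,nil),nil,op(3,A)),nil),Y1).
Decompose h/3: P = Z,  A = h(nil,nil,empty),  Y1 = Z.
Bind P := Z; no other remaining equation mentions P.
Bind A := h(nil,nil,empty); substituting into the one remaining equation that mentions A gives: q(B,q(B,empty)) = q(q(h(op(h(nil,nil,empty),nil),nil,op(3,h(nil,nil,empty))),nil),Y1). Substituting into the earlier binding gives V := h(op(h(nil,nil,empty),nil),nil,op(3,h(nil,nil,empty))).
Bind Y1 := Z; substituting into the remaining equation gives: q(B,q(B,empty)) = q(q(h(op(h(nil,nil,empty),nil),nil,op(3,h(nil,nil,empty))),nil),Z).
Decompose q/2: B = q(h(op(h(nil,nil,empty),nil),nil,op(3,h(nil,nil,empty))),nil),  q(B,empty) = Z.
Bind B := q(h(op(h(nil,nil,empty),nil),nil,op(3,h(nil,nil,empty))),nil); substituting into the remaining equation gives: q(q(h(op(h(nil,nil,empty),nil),nil,op(3,h(nil,nil,empty))),nil),empty) = Z.
Bind Z := q(q(h(op(h(nil,nil,empty),nil),nil,op(3,h(nil,nil,empty))),nil),empty). Substituting into the earlier bindings gives P := q(q(h(op(h(nil,nil,empty),nil),nil,op(3,h(nil,nil,empty))),nil),empty), Y1 := q(q(h(op(h(nil,nil,empty),nil),nil,op(3,h(nil,nil,empty))),nil),empty).
MGU = { V -> h(op(h(nil,nil,empty),nil),nil,op(3,h(nil,nil,empty))), P -> q(q(h(op(h(nil,nil,empty),nil),nil,op(3,h(nil,nil,empty))),nil),empty), A -> h(nil,nil,empty), Y1 -> q(q(h(op(h(nil,nil,empty),nil),nil,op(3,h(nil,nil,empty))),nil),empty), B -> q(h(op(h(nil,nil,empty),nil),nil,op(3,h(nil,nil,empty))),nil), Z -> q(q(h(op(h(nil,nil,empty),nil),nil,op(3,h(nil,nil,empty))),nil),empty) }, so V -> h(op(h(nil,nil,empty),nil),nil,op(3,h(nil,nil,empty))).

h(op(h(nil,nil,empty),nil),nil,op(3,h(nil,nil,empty)))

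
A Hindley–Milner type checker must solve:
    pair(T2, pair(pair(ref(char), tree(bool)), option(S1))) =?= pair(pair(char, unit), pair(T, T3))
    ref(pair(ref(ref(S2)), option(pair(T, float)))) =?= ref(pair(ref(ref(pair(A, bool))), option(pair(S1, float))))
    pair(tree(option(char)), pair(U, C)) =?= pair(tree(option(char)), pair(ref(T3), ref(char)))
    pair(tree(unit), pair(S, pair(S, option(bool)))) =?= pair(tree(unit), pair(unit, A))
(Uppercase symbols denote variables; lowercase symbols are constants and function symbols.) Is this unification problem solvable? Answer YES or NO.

Decompose pair/2: T2 =?= pair(char, unit),  pair(pair(ref(char), tree(bool)), option(S1)) =?= pair(T, T3).
Bind T2 := pair(char, unit); no other remaining equation mentions T2.
Decompose pair/2: pair(ref(char), tree(bool)) =?= T,  option(S1) =?= T3.
Bind T := pair(ref(char), tree(bool)); substituting into the one remaining equation that mentions T gives: ref(pair(ref(ref(S2)), option(pair(pair(ref(char), tree(bool)), float)))) =?= ref(pair(ref(ref(pair(A, bool))), option(pair(S1, float)))).
Bind T3 := option(S1); substituting into the one remaining equation that mentions T3 gives: pair(tree(option(char)), pair(U, C)) =?= pair(tree(option(char)), pair(ref(option(S1)), ref(char))).
Decompose ref/1: pair(ref(ref(S2)), option(pair(pair(ref(char), tree(bool)), float))) =?= pair(ref(ref(pair(A, bool))), option(pair(S1, float))).
Decompose pair/2: ref(ref(S2)) =?= ref(ref(pair(A, bool))),  option(pair(pair(ref(char), tree(bool)), float)) =?= option(pair(S1, float)).
Decompose ref/1: ref(S2) =?= ref(pair(A, bool)).
Decompose ref/1: S2 =?= pair(A, bool).
Bind S2 := pair(A, bool); no other remaining equation mentions S2.
Decompose option/1: pair(pair(ref(char), tree(bool)), float) =?= pair(S1, float).
Decompose pair/2: pair(ref(char), tree(bool)) =?= S1,  float =?= float.
Bind S1 := pair(ref(char), tree(bool)); substituting into the one remaining equation that mentions S1 gives: pair(tree(option(char)), pair(U, C)) =?= pair(tree(option(char)), pair(ref(option(pair(ref(char), tree(bool)))), ref(char))). Substituting into the earlier binding gives T3 := option(pair(ref(char), tree(bool))).
Delete trivial equation float =?= float.
Decompose pair/2: tree(option(char)) =?= tree(option(char)),  pair(U, C) =?= pair(ref(option(pair(ref(char), tree(bool)))), ref(char)).
Delete trivial equation tree(option(char)) =?= tree(option(char)).
Decompose pair/2: U =?= ref(option(pair(ref(char), tree(bool)))),  C =?= ref(char).
Bind U := ref(option(pair(ref(char), tree(bool)))); no other remaining equation mentions U.
Bind C := ref(char); no other remaining equation mentions C.
Decompose pair/2: tree(unit) =?= tree(unit),  pair(S, pair(S, option(bool))) =?= pair(unit, A).
Delete trivial equation tree(unit) =?= tree(unit).
Decompose pair/2: S =?= unit,  pair(S, option(bool)) =?= A.
Bind S := unit; substituting into the remaining equation gives: pair(unit, option(bool)) =?= A.
Bind A := pair(unit, option(bool)). Substituting into the earlier binding gives S2 := pair(pair(unit, option(bool)), bool).
No equations remain and no clash or occurs-check failure arose, so a unifier exists.

YES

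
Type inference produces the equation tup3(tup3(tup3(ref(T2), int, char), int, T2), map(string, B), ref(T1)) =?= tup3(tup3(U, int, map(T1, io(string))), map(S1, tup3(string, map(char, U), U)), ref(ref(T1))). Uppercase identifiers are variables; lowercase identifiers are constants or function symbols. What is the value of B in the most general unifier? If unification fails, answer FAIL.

FAIL

Decompose tup3/3: tup3(tup3(ref(T2), int, char), int, T2) =?= tup3(U, int, map(T1, io(string))),  map(string, B) =?= map(S1, tup3(string, map(char, U), U)),  ref(T1) =?= ref(ref(T1)).
Decompose tup3/3: tup3(ref(T2), int, char) =?= U,  int =?= int,  T2 =?= map(T1, io(string)).
Bind U := tup3(ref(T2), int, char); substituting into the one remaining equation that mentions U gives: map(string, B) =?= map(S1, tup3(string, map(char, tup3(ref(T2), int, char)), tup3(ref(T2), int, char))).
Delete trivial equation int =?= int.
Bind T2 := map(T1, io(string)); substituting into the one remaining equation that mentions T2 gives: map(string, B) =?= map(S1, tup3(string, map(char, tup3(ref(map(T1, io(string))), int, char)), tup3(ref(map(T1, io(string))), int, char))). Substituting into the earlier binding gives U := tup3(ref(map(T1, io(string))), int, char).
Decompose map/2: string =?= S1,  B =?= tup3(string, map(char, tup3(ref(map(T1, io(string))), int, char)), tup3(ref(map(T1, io(string))), int, char)).
Bind S1 := string; no other remaining equation mentions S1.
Bind B := tup3(string, map(char, tup3(ref(map(T1, io(string))), int, char)), tup3(ref(map(T1, io(string))), int, char)); no other remaining equation mentions B.
Decompose ref/1: T1 =?= ref(T1).
Occurs check fails: T1 occurs in ref(T1); the equation T1 =?= ref(T1) has no finite solution.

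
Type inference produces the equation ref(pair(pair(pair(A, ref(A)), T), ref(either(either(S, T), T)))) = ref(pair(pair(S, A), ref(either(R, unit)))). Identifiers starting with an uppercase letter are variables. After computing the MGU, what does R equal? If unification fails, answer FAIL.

either(pair(unit, ref(unit)), unit)

Decompose ref/1: pair(pair(pair(A, ref(A)), T), ref(either(either(S, T), T))) = pair(pair(S, A), ref(either(R, unit))).
Decompose pair/2: pair(pair(A, ref(A)), T) = pair(S, A),  ref(either(either(S, T), T)) = ref(either(R, unit)).
Decompose pair/2: pair(A, ref(A)) = S,  T = A.
Bind S := pair(A, ref(A)); substituting into the one remaining equation that mentions S gives: ref(either(either(pair(A, ref(A)), T), T)) = ref(either(R, unit)).
Bind T := A; substituting into the remaining equation gives: ref(either(either(pair(A, ref(A)), A), A)) = ref(either(R, unit)).
Decompose ref/1: either(either(pair(A, ref(A)), A), A) = either(R, unit).
Decompose either/2: either(pair(A, ref(A)), A) = R,  A = unit.
Bind R := either(pair(A, ref(A)), A); no other remaining equation mentions R.
Bind A := unit. Substituting into the earlier bindings gives S := pair(unit, ref(unit)), T := unit, R := either(pair(unit, ref(unit)), unit).
MGU = { S := pair(unit, ref(unit)), T := unit, R := either(pair(unit, ref(unit)), unit), A := unit }, so R := either(pair(unit, ref(unit)), unit).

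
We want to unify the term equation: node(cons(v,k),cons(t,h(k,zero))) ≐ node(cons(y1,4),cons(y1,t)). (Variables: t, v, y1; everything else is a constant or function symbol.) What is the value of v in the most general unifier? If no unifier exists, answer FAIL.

Decompose node/2: cons(v,k) ≐ cons(y1,4),  cons(t,h(k,zero)) ≐ cons(y1,t).
Decompose cons/2: v ≐ y1,  k ≐ 4.
Bind v := y1; no other remaining equation mentions v.
Clash: constants k and 4 differ; no unifier exists.

FAIL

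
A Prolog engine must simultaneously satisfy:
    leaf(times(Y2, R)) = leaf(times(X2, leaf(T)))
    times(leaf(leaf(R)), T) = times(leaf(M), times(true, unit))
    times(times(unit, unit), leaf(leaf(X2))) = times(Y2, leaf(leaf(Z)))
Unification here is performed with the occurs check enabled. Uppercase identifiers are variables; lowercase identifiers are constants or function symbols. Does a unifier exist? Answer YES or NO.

YES

Decompose leaf/1: times(Y2, R) = times(X2, leaf(T)).
Decompose times/2: Y2 = X2,  R = leaf(T).
Bind Y2 := X2; substituting into the one remaining equation that mentions Y2 gives: times(times(unit, unit), leaf(leaf(X2))) = times(X2, leaf(leaf(Z))).
Bind R := leaf(T); substituting into the one remaining equation that mentions R gives: times(leaf(leaf(leaf(T))), T) = times(leaf(M), times(true, unit)).
Decompose times/2: leaf(leaf(leaf(T))) = leaf(M),  T = times(true, unit).
Decompose leaf/1: leaf(leaf(T)) = M.
Bind M := leaf(leaf(T)); no other remaining equation mentions M.
Bind T := times(true, unit); no other remaining equation mentions T. Substituting into the earlier bindings gives R := leaf(times(true, unit)), M := leaf(leaf(times(true, unit))).
Decompose times/2: times(unit, unit) = X2,  leaf(leaf(X2)) = leaf(leaf(Z)).
Bind X2 := times(unit, unit); substituting into the remaining equation gives: leaf(leaf(times(unit, unit))) = leaf(leaf(Z)). Substituting into the earlier binding gives Y2 := times(unit, unit).
Decompose leaf/1: leaf(times(unit, unit)) = leaf(Z).
Decompose leaf/1: times(unit, unit) = Z.
Bind Z := times(unit, unit).
No equations remain and no clash or occurs-check failure arose, so a unifier exists.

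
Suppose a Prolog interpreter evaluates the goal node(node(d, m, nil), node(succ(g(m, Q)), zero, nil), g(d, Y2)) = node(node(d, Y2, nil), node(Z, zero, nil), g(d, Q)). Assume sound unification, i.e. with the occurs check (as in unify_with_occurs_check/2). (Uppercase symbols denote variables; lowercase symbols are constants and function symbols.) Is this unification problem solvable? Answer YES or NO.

Decompose node/3: node(d, m, nil) = node(d, Y2, nil),  node(succ(g(m, Q)), zero, nil) = node(Z, zero, nil),  g(d, Y2) = g(d, Q).
Decompose node/3: d = d,  m = Y2,  nil = nil.
Delete trivial equation d = d.
Bind Y2 := m; substituting into the one remaining equation that mentions Y2 gives: g(d, m) = g(d, Q).
Delete trivial equation nil = nil.
Decompose node/3: succ(g(m, Q)) = Z,  zero = zero,  nil = nil.
Bind Z := succ(g(m, Q)); no other remaining equation mentions Z.
Delete trivial equation zero = zero.
Delete trivial equation nil = nil.
Decompose g/2: d = d,  m = Q.
Delete trivial equation d = d.
Bind Q := m. Substituting into the earlier binding gives Z := succ(g(m, m)).
No equations remain and no clash or occurs-check failure arose, so a unifier exists.

YES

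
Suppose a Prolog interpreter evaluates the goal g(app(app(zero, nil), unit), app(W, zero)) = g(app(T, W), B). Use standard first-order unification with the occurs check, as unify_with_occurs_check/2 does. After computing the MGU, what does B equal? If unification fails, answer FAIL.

app(unit, zero)

Decompose g/2: app(app(zero, nil), unit) = app(T, W),  app(W, zero) = B.
Decompose app/2: app(zero, nil) = T,  unit = W.
Bind T := app(zero, nil); no other remaining equation mentions T.
Bind W := unit; substituting into the remaining equation gives: app(unit, zero) = B.
Bind B := app(unit, zero).
MGU = { T -> app(zero, nil), W -> unit, B -> app(unit, zero) }, so B -> app(unit, zero).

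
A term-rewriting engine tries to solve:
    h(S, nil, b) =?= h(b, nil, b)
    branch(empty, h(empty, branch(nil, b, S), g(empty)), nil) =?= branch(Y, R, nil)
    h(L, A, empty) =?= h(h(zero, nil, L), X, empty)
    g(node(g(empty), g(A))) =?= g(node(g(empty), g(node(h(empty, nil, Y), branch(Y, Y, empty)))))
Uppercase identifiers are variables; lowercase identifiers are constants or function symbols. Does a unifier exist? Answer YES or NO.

Decompose h/3: S =?= b,  nil =?= nil,  b =?= b.
Bind S := b; substituting into the one remaining equation that mentions S gives: branch(empty, h(empty, branch(nil, b, b), g(empty)), nil) =?= branch(Y, R, nil).
Delete trivial equation nil =?= nil.
Delete trivial equation b =?= b.
Decompose branch/3: empty =?= Y,  h(empty, branch(nil, b, b), g(empty)) =?= R,  nil =?= nil.
Bind Y := empty; substituting into the one remaining equation that mentions Y gives: g(node(g(empty), g(A))) =?= g(node(g(empty), g(node(h(empty, nil, empty), branch(empty, empty, empty))))).
Bind R := h(empty, branch(nil, b, b), g(empty)); no other remaining equation mentions R.
Delete trivial equation nil =?= nil.
Decompose h/3: L =?= h(zero, nil, L),  A =?= X,  empty =?= empty.
Occurs check fails: L occurs in h(zero, nil, L); the equation L =?= h(zero, nil, L) has no finite solution.

NO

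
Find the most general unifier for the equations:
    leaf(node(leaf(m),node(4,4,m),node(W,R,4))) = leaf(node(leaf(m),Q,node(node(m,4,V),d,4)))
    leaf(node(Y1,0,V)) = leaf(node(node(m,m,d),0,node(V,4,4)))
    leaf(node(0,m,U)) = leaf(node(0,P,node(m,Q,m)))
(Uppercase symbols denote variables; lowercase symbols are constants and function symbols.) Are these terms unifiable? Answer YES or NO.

Decompose leaf/1: node(leaf(m),node(4,4,m),node(W,R,4)) = node(leaf(m),Q,node(node(m,4,V),d,4)).
Decompose node/3: leaf(m) = leaf(m),  node(4,4,m) = Q,  node(W,R,4) = node(node(m,4,V),d,4).
Delete trivial equation leaf(m) = leaf(m).
Bind Q := node(4,4,m); substituting into the one remaining equation that mentions Q gives: leaf(node(0,m,U)) = leaf(node(0,P,node(m,node(4,4,m),m))).
Decompose node/3: W = node(m,4,V),  R = d,  4 = 4.
Bind W := node(m,4,V); no other remaining equation mentions W.
Bind R := d; no other remaining equation mentions R.
Delete trivial equation 4 = 4.
Decompose leaf/1: node(Y1,0,V) = node(node(m,m,d),0,node(V,4,4)).
Decompose node/3: Y1 = node(m,m,d),  0 = 0,  V = node(V,4,4).
Bind Y1 := node(m,m,d); no other remaining equation mentions Y1.
Delete trivial equation 0 = 0.
Occurs check fails: V occurs in node(V,4,4); the equation V = node(V,4,4) has no finite solution.

NO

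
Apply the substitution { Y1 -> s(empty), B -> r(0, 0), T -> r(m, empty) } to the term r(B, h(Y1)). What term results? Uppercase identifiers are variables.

Replace each occurrence of Y1 with s(empty).
Replace each occurrence of B with r(0, 0).
Result: r(r(0, 0), h(s(empty))).

r(r(0, 0), h(s(empty)))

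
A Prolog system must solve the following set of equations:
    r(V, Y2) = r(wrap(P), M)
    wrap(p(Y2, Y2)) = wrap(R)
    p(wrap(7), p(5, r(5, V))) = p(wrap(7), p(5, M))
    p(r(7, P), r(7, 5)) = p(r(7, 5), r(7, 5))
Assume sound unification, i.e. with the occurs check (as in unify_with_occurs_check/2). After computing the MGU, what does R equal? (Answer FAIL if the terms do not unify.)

Decompose r/2: V = wrap(P),  Y2 = M.
Bind V := wrap(P); substituting into the one remaining equation that mentions V gives: p(wrap(7), p(5, r(5, wrap(P)))) = p(wrap(7), p(5, M)).
Bind Y2 := M; substituting into the one remaining equation that mentions Y2 gives: wrap(p(M, M)) = wrap(R).
Decompose wrap/1: p(M, M) = R.
Bind R := p(M, M); no other remaining equation mentions R.
Decompose p/2: wrap(7) = wrap(7),  p(5, r(5, wrap(P))) = p(5, M).
Delete trivial equation wrap(7) = wrap(7).
Decompose p/2: 5 = 5,  r(5, wrap(P)) = M.
Delete trivial equation 5 = 5.
Bind M := r(5, wrap(P)); no other remaining equation mentions M. Substituting into the earlier bindings gives Y2 := r(5, wrap(P)), R := p(r(5, wrap(P)), r(5, wrap(P))).
Decompose p/2: r(7, P) = r(7, 5),  r(7, 5) = r(7, 5).
Decompose r/2: 7 = 7,  P = 5.
Delete trivial equation 7 = 7.
Bind P := 5; no other remaining equation mentions P. Substituting into the earlier bindings gives V := wrap(5), Y2 := r(5, wrap(5)), R := p(r(5, wrap(5)), r(5, wrap(5))), M := r(5, wrap(5)).
Delete trivial equation r(7, 5) = r(7, 5).
MGU = { V -> wrap(5), Y2 -> r(5, wrap(5)), R -> p(r(5, wrap(5)), r(5, wrap(5))), M -> r(5, wrap(5)), P -> 5 }, so R -> p(r(5, wrap(5)), r(5, wrap(5))).

p(r(5, wrap(5)), r(5, wrap(5)))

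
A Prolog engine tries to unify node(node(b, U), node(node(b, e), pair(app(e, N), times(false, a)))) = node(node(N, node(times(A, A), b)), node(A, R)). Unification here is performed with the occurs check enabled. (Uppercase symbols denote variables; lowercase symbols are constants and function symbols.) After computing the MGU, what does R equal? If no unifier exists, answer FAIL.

pair(app(e, b), times(false, a))

Decompose node/2: node(b, U) = node(N, node(times(A, A), b)),  node(node(b, e), pair(app(e, N), times(false, a))) = node(A, R).
Decompose node/2: b = N,  U = node(times(A, A), b).
Bind N := b; substituting into the one remaining equation that mentions N gives: node(node(b, e), pair(app(e, b), times(false, a))) = node(A, R).
Bind U := node(times(A, A), b); no other remaining equation mentions U.
Decompose node/2: node(b, e) = A,  pair(app(e, b), times(false, a)) = R.
Bind A := node(b, e); no other remaining equation mentions A. Substituting into the earlier binding gives U := node(times(node(b, e), node(b, e)), b).
Bind R := pair(app(e, b), times(false, a)).
MGU = { N -> b, U -> node(times(node(b, e), node(b, e)), b), A -> node(b, e), R -> pair(app(e, b), times(false, a)) }, so R -> pair(app(e, b), times(false, a)).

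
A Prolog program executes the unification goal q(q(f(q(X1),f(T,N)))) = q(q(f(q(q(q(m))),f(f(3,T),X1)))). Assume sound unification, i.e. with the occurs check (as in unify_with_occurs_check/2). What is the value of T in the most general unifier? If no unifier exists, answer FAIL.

FAIL

Decompose q/1: q(f(q(X1),f(T,N))) = q(f(q(q(q(m))),f(f(3,T),X1))).
Decompose q/1: f(q(X1),f(T,N)) = f(q(q(q(m))),f(f(3,T),X1)).
Decompose f/2: q(X1) = q(q(q(m))),  f(T,N) = f(f(3,T),X1).
Decompose q/1: X1 = q(q(m)).
Bind X1 := q(q(m)); substituting into the remaining equation gives: f(T,N) = f(f(3,T),q(q(m))).
Decompose f/2: T = f(3,T),  N = q(q(m)).
Occurs check fails: T occurs in f(3,T); the equation T = f(3,T) has no finite solution.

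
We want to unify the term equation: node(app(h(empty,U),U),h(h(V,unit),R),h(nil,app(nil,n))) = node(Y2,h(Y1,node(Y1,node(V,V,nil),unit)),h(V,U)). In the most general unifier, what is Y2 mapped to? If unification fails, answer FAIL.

app(h(empty,app(nil,n)),app(nil,n))

Decompose node/3: app(h(empty,U),U) = Y2,  h(h(V,unit),R) = h(Y1,node(Y1,node(V,V,nil),unit)),  h(nil,app(nil,n)) = h(V,U).
Bind Y2 := app(h(empty,U),U); no other remaining equation mentions Y2.
Decompose h/2: h(V,unit) = Y1,  R = node(Y1,node(V,V,nil),unit).
Bind Y1 := h(V,unit); substituting into the one remaining equation that mentions Y1 gives: R = node(h(V,unit),node(V,V,nil),unit).
Bind R := node(h(V,unit),node(V,V,nil),unit); no other remaining equation mentions R.
Decompose h/2: nil = V,  app(nil,n) = U.
Bind V := nil; no other remaining equation mentions V. Substituting into the earlier bindings gives Y1 := h(nil,unit), R := node(h(nil,unit),node(nil,nil,nil),unit).
Bind U := app(nil,n). Substituting into the earlier binding gives Y2 := app(h(empty,app(nil,n)),app(nil,n)).
MGU = { Y2 ↦ app(h(empty,app(nil,n)),app(nil,n)), Y1 ↦ h(nil,unit), R ↦ node(h(nil,unit),node(nil,nil,nil),unit), V ↦ nil, U ↦ app(nil,n) }, so Y2 ↦ app(h(empty,app(nil,n)),app(nil,n)).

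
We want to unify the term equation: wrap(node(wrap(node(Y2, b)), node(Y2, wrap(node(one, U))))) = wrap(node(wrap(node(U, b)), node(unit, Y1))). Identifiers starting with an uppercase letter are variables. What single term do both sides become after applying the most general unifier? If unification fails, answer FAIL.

wrap(node(wrap(node(unit, b)), node(unit, wrap(node(one, unit)))))

Decompose wrap/1: node(wrap(node(Y2, b)), node(Y2, wrap(node(one, U)))) = node(wrap(node(U, b)), node(unit, Y1)).
Decompose node/2: wrap(node(Y2, b)) = wrap(node(U, b)),  node(Y2, wrap(node(one, U))) = node(unit, Y1).
Decompose wrap/1: node(Y2, b) = node(U, b).
Decompose node/2: Y2 = U,  b = b.
Bind Y2 := U; substituting into the one remaining equation that mentions Y2 gives: node(U, wrap(node(one, U))) = node(unit, Y1).
Delete trivial equation b = b.
Decompose node/2: U = unit,  wrap(node(one, U)) = Y1.
Bind U := unit; substituting into the remaining equation gives: wrap(node(one, unit)) = Y1. Substituting into the earlier binding gives Y2 := unit.
Bind Y1 := wrap(node(one, unit)).
Applying the MGU to either side gives wrap(node(wrap(node(unit, b)), node(unit, wrap(node(one, unit))))).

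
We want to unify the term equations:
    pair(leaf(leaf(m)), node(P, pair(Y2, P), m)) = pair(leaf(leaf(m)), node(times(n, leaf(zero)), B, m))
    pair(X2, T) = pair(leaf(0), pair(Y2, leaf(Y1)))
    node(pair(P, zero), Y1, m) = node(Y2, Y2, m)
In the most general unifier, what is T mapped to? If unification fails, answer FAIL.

Decompose pair/2: leaf(leaf(m)) = leaf(leaf(m)),  node(P, pair(Y2, P), m) = node(times(n, leaf(zero)), B, m).
Delete trivial equation leaf(leaf(m)) = leaf(leaf(m)).
Decompose node/3: P = times(n, leaf(zero)),  pair(Y2, P) = B,  m = m.
Bind P := times(n, leaf(zero)); substituting into the 2 remaining equations that mention P gives: pair(Y2, times(n, leaf(zero))) = B,  node(pair(times(n, leaf(zero)), zero), Y1, m) = node(Y2, Y2, m).
Bind B := pair(Y2, times(n, leaf(zero))); no other remaining equation mentions B.
Delete trivial equation m = m.
Decompose pair/2: X2 = leaf(0),  T = pair(Y2, leaf(Y1)).
Bind X2 := leaf(0); no other remaining equation mentions X2.
Bind T := pair(Y2, leaf(Y1)); no other remaining equation mentions T.
Decompose node/3: pair(times(n, leaf(zero)), zero) = Y2,  Y1 = Y2,  m = m.
Bind Y2 := pair(times(n, leaf(zero)), zero); substituting into the one remaining equation that mentions Y2 gives: Y1 = pair(times(n, leaf(zero)), zero). Substituting into the earlier bindings gives B := pair(pair(times(n, leaf(zero)), zero), times(n, leaf(zero))), T := pair(pair(times(n, leaf(zero)), zero), leaf(Y1)).
Bind Y1 := pair(times(n, leaf(zero)), zero); no other remaining equation mentions Y1. Substituting into the earlier binding gives T := pair(pair(times(n, leaf(zero)), zero), leaf(pair(times(n, leaf(zero)), zero))).
Delete trivial equation m = m.
MGU = { P ↦ times(n, leaf(zero)), B ↦ pair(pair(times(n, leaf(zero)), zero), times(n, leaf(zero))), X2 ↦ leaf(0), T ↦ pair(pair(times(n, leaf(zero)), zero), leaf(pair(times(n, leaf(zero)), zero))), Y2 ↦ pair(times(n, leaf(zero)), zero), Y1 ↦ pair(times(n, leaf(zero)), zero) }, so T ↦ pair(pair(times(n, leaf(zero)), zero), leaf(pair(times(n, leaf(zero)), zero))).

pair(pair(times(n, leaf(zero)), zero), leaf(pair(times(n, leaf(zero)), zero)))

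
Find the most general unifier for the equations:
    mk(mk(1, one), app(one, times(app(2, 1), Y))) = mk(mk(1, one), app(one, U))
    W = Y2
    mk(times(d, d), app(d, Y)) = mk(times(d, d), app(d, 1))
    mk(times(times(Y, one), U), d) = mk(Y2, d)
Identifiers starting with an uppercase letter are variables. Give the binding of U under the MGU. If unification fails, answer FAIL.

Decompose mk/2: mk(1, one) = mk(1, one),  app(one, times(app(2, 1), Y)) = app(one, U).
Delete trivial equation mk(1, one) = mk(1, one).
Decompose app/2: one = one,  times(app(2, 1), Y) = U.
Delete trivial equation one = one.
Bind U := times(app(2, 1), Y); substituting into the one remaining equation that mentions U gives: mk(times(times(Y, one), times(app(2, 1), Y)), d) = mk(Y2, d).
Bind W := Y2; no other remaining equation mentions W.
Decompose mk/2: times(d, d) = times(d, d),  app(d, Y) = app(d, 1).
Delete trivial equation times(d, d) = times(d, d).
Decompose app/2: d = d,  Y = 1.
Delete trivial equation d = d.
Bind Y := 1; substituting into the remaining equation gives: mk(times(times(1, one), times(app(2, 1), 1)), d) = mk(Y2, d). Substituting into the earlier binding gives U := times(app(2, 1), 1).
Decompose mk/2: times(times(1, one), times(app(2, 1), 1)) = Y2,  d = d.
Bind Y2 := times(times(1, one), times(app(2, 1), 1)); no other remaining equation mentions Y2. Substituting into the earlier binding gives W := times(times(1, one), times(app(2, 1), 1)).
Delete trivial equation d = d.
MGU = { U -> times(app(2, 1), 1), W -> times(times(1, one), times(app(2, 1), 1)), Y -> 1, Y2 -> times(times(1, one), times(app(2, 1), 1)) }, so U -> times(app(2, 1), 1).

times(app(2, 1), 1)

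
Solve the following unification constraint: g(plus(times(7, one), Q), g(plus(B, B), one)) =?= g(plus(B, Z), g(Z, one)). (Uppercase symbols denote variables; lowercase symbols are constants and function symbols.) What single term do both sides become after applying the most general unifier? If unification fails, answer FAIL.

Decompose g/2: plus(times(7, one), Q) =?= plus(B, Z),  g(plus(B, B), one) =?= g(Z, one).
Decompose plus/2: times(7, one) =?= B,  Q =?= Z.
Bind B := times(7, one); substituting into the one remaining equation that mentions B gives: g(plus(times(7, one), times(7, one)), one) =?= g(Z, one).
Bind Q := Z; no other remaining equation mentions Q.
Decompose g/2: plus(times(7, one), times(7, one)) =?= Z,  one =?= one.
Bind Z := plus(times(7, one), times(7, one)); no other remaining equation mentions Z. Substituting into the earlier binding gives Q := plus(times(7, one), times(7, one)).
Delete trivial equation one =?= one.
Applying the MGU to either side gives g(plus(times(7, one), plus(times(7, one), times(7, one))), g(plus(times(7, one), times(7, one)), one)).

g(plus(times(7, one), plus(times(7, one), times(7, one))), g(plus(times(7, one), times(7, one)), one))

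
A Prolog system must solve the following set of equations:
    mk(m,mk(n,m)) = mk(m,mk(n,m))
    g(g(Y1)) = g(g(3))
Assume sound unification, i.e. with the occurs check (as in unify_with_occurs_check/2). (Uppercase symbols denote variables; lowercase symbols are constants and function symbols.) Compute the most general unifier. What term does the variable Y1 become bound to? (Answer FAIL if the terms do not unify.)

Delete trivial equation mk(m,mk(n,m)) = mk(m,mk(n,m)).
Decompose g/1: g(Y1) = g(3).
Decompose g/1: Y1 = 3.
Bind Y1 := 3.
MGU = { Y1 -> 3 }, so Y1 -> 3.

3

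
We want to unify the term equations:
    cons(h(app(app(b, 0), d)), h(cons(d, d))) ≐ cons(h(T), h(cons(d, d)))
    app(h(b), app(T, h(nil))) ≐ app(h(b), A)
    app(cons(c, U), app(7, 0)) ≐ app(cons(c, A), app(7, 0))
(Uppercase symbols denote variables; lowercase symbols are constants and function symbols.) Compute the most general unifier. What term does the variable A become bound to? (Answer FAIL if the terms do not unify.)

Decompose cons/2: h(app(app(b, 0), d)) ≐ h(T),  h(cons(d, d)) ≐ h(cons(d, d)).
Decompose h/1: app(app(b, 0), d) ≐ T.
Bind T := app(app(b, 0), d); substituting into the one remaining equation that mentions T gives: app(h(b), app(app(app(b, 0), d), h(nil))) ≐ app(h(b), A).
Delete trivial equation h(cons(d, d)) ≐ h(cons(d, d)).
Decompose app/2: h(b) ≐ h(b),  app(app(app(b, 0), d), h(nil)) ≐ A.
Delete trivial equation h(b) ≐ h(b).
Bind A := app(app(app(b, 0), d), h(nil)); substituting into the remaining equation gives: app(cons(c, U), app(7, 0)) ≐ app(cons(c, app(app(app(b, 0), d), h(nil))), app(7, 0)).
Decompose app/2: cons(c, U) ≐ cons(c, app(app(app(b, 0), d), h(nil))),  app(7, 0) ≐ app(7, 0).
Decompose cons/2: c ≐ c,  U ≐ app(app(app(b, 0), d), h(nil)).
Delete trivial equation c ≐ c.
Bind U := app(app(app(b, 0), d), h(nil)); no other remaining equation mentions U.
Delete trivial equation app(7, 0) ≐ app(7, 0).
MGU = { T := app(app(b, 0), d), A := app(app(app(b, 0), d), h(nil)), U := app(app(app(b, 0), d), h(nil)) }, so A := app(app(app(b, 0), d), h(nil)).

app(app(app(b, 0), d), h(nil))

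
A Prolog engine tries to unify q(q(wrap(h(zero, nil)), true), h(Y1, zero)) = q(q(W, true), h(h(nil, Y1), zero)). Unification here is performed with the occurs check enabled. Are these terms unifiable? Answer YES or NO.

NO

Decompose q/2: q(wrap(h(zero, nil)), true) = q(W, true),  h(Y1, zero) = h(h(nil, Y1), zero).
Decompose q/2: wrap(h(zero, nil)) = W,  true = true.
Bind W := wrap(h(zero, nil)); no other remaining equation mentions W.
Delete trivial equation true = true.
Decompose h/2: Y1 = h(nil, Y1),  zero = zero.
Occurs check fails: Y1 occurs in h(nil, Y1); the equation Y1 = h(nil, Y1) has no finite solution.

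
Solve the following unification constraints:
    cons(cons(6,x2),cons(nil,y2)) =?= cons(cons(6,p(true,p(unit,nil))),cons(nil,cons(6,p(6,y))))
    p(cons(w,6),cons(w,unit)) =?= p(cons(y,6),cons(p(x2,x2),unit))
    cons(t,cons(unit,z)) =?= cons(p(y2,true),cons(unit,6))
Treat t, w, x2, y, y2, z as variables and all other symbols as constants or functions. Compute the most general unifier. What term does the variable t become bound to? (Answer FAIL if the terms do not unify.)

p(cons(6,p(6,p(p(true,p(unit,nil)),p(true,p(unit,nil))))),true)

Decompose cons/2: cons(6,x2) =?= cons(6,p(true,p(unit,nil))),  cons(nil,y2) =?= cons(nil,cons(6,p(6,y))).
Decompose cons/2: 6 =?= 6,  x2 =?= p(true,p(unit,nil)).
Delete trivial equation 6 =?= 6.
Bind x2 := p(true,p(unit,nil)); substituting into the one remaining equation that mentions x2 gives: p(cons(w,6),cons(w,unit)) =?= p(cons(y,6),cons(p(p(true,p(unit,nil)),p(true,p(unit,nil))),unit)).
Decompose cons/2: nil =?= nil,  y2 =?= cons(6,p(6,y)).
Delete trivial equation nil =?= nil.
Bind y2 := cons(6,p(6,y)); substituting into the one remaining equation that mentions y2 gives: cons(t,cons(unit,z)) =?= cons(p(cons(6,p(6,y)),true),cons(unit,6)).
Decompose p/2: cons(w,6) =?= cons(y,6),  cons(w,unit) =?= cons(p(p(true,p(unit,nil)),p(true,p(unit,nil))),unit).
Decompose cons/2: w =?= y,  6 =?= 6.
Bind w := y; substituting into the one remaining equation that mentions w gives: cons(y,unit) =?= cons(p(p(true,p(unit,nil)),p(true,p(unit,nil))),unit).
Delete trivial equation 6 =?= 6.
Decompose cons/2: y =?= p(p(true,p(unit,nil)),p(true,p(unit,nil))),  unit =?= unit.
Bind y := p(p(true,p(unit,nil)),p(true,p(unit,nil))); substituting into the one remaining equation that mentions y gives: cons(t,cons(unit,z)) =?= cons(p(cons(6,p(6,p(p(true,p(unit,nil)),p(true,p(unit,nil))))),true),cons(unit,6)). Substituting into the earlier bindings gives y2 := cons(6,p(6,p(p(true,p(unit,nil)),p(true,p(unit,nil))))), w := p(p(true,p(unit,nil)),p(true,p(unit,nil))).
Delete trivial equation unit =?= unit.
Decompose cons/2: t =?= p(cons(6,p(6,p(p(true,p(unit,nil)),p(true,p(unit,nil))))),true),  cons(unit,z) =?= cons(unit,6).
Bind t := p(cons(6,p(6,p(p(true,p(unit,nil)),p(true,p(unit,nil))))),true); no other remaining equation mentions t.
Decompose cons/2: unit =?= unit,  z =?= 6.
Delete trivial equation unit =?= unit.
Bind z := 6.
MGU = { x2 -> p(true,p(unit,nil)), y2 -> cons(6,p(6,p(p(true,p(unit,nil)),p(true,p(unit,nil))))), w -> p(p(true,p(unit,nil)),p(true,p(unit,nil))), y -> p(p(true,p(unit,nil)),p(true,p(unit,nil))), t -> p(cons(6,p(6,p(p(true,p(unit,nil)),p(true,p(unit,nil))))),true), z -> 6 }, so t -> p(cons(6,p(6,p(p(true,p(unit,nil)),p(true,p(unit,nil))))),true).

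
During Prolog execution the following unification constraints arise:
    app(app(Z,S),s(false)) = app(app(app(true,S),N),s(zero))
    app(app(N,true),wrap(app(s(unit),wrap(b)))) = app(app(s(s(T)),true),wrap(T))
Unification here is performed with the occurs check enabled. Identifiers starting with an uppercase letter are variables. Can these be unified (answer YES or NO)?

Decompose app/2: app(Z,S) = app(app(true,S),N),  s(false) = s(zero).
Decompose app/2: Z = app(true,S),  S = N.
Bind Z := app(true,S); no other remaining equation mentions Z.
Bind S := N; no other remaining equation mentions S. Substituting into the earlier binding gives Z := app(true,N).
Decompose s/1: false = zero.
Clash: constants false and zero differ; no unifier exists.

NO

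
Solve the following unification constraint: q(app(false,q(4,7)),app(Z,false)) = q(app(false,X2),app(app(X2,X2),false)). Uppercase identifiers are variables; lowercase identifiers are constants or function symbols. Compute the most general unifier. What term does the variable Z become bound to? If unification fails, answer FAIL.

Decompose q/2: app(false,q(4,7)) = app(false,X2),  app(Z,false) = app(app(X2,X2),false).
Decompose app/2: false = false,  q(4,7) = X2.
Delete trivial equation false = false.
Bind X2 := q(4,7); substituting into the remaining equation gives: app(Z,false) = app(app(q(4,7),q(4,7)),false).
Decompose app/2: Z = app(q(4,7),q(4,7)),  false = false.
Bind Z := app(q(4,7),q(4,7)); no other remaining equation mentions Z.
Delete trivial equation false = false.
MGU = { X2 -> q(4,7), Z -> app(q(4,7),q(4,7)) }, so Z -> app(q(4,7),q(4,7)).

app(q(4,7),q(4,7))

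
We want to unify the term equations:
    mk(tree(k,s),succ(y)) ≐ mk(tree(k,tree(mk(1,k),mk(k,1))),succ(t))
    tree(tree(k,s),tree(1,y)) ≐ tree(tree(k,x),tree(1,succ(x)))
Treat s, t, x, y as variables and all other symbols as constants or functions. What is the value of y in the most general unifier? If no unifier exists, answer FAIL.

Decompose mk/2: tree(k,s) ≐ tree(k,tree(mk(1,k),mk(k,1))),  succ(y) ≐ succ(t).
Decompose tree/2: k ≐ k,  s ≐ tree(mk(1,k),mk(k,1)).
Delete trivial equation k ≐ k.
Bind s := tree(mk(1,k),mk(k,1)); substituting into the one remaining equation that mentions s gives: tree(tree(k,tree(mk(1,k),mk(k,1))),tree(1,y)) ≐ tree(tree(k,x),tree(1,succ(x))).
Decompose succ/1: y ≐ t.
Bind y := t; substituting into the remaining equation gives: tree(tree(k,tree(mk(1,k),mk(k,1))),tree(1,t)) ≐ tree(tree(k,x),tree(1,succ(x))).
Decompose tree/2: tree(k,tree(mk(1,k),mk(k,1))) ≐ tree(k,x),  tree(1,t) ≐ tree(1,succ(x)).
Decompose tree/2: k ≐ k,  tree(mk(1,k),mk(k,1)) ≐ x.
Delete trivial equation k ≐ k.
Bind x := tree(mk(1,k),mk(k,1)); substituting into the remaining equation gives: tree(1,t) ≐ tree(1,succ(tree(mk(1,k),mk(k,1)))).
Decompose tree/2: 1 ≐ 1,  t ≐ succ(tree(mk(1,k),mk(k,1))).
Delete trivial equation 1 ≐ 1.
Bind t := succ(tree(mk(1,k),mk(k,1))). Substituting into the earlier binding gives y := succ(tree(mk(1,k),mk(k,1))).
MGU = { s := tree(mk(1,k),mk(k,1)), y := succ(tree(mk(1,k),mk(k,1))), x := tree(mk(1,k),mk(k,1)), t := succ(tree(mk(1,k),mk(k,1))) }, so y := succ(tree(mk(1,k),mk(k,1))).

succ(tree(mk(1,k),mk(k,1)))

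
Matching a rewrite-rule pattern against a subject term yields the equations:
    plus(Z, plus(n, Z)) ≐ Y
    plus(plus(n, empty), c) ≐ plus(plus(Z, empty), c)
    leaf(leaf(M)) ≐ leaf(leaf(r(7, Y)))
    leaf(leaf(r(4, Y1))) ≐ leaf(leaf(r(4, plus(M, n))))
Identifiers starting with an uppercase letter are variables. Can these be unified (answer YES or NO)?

Bind Y := plus(Z, plus(n, Z)); substituting into the one remaining equation that mentions Y gives: leaf(leaf(M)) ≐ leaf(leaf(r(7, plus(Z, plus(n, Z))))).
Decompose plus/2: plus(n, empty) ≐ plus(Z, empty),  c ≐ c.
Decompose plus/2: n ≐ Z,  empty ≐ empty.
Bind Z := n; substituting into the one remaining equation that mentions Z gives: leaf(leaf(M)) ≐ leaf(leaf(r(7, plus(n, plus(n, n))))). Substituting into the earlier binding gives Y := plus(n, plus(n, n)).
Delete trivial equation empty ≐ empty.
Delete trivial equation c ≐ c.
Decompose leaf/1: leaf(M) ≐ leaf(r(7, plus(n, plus(n, n)))).
Decompose leaf/1: M ≐ r(7, plus(n, plus(n, n))).
Bind M := r(7, plus(n, plus(n, n))); substituting into the remaining equation gives: leaf(leaf(r(4, Y1))) ≐ leaf(leaf(r(4, plus(r(7, plus(n, plus(n, n))), n)))).
Decompose leaf/1: leaf(r(4, Y1)) ≐ leaf(r(4, plus(r(7, plus(n, plus(n, n))), n))).
Decompose leaf/1: r(4, Y1) ≐ r(4, plus(r(7, plus(n, plus(n, n))), n)).
Decompose r/2: 4 ≐ 4,  Y1 ≐ plus(r(7, plus(n, plus(n, n))), n).
Delete trivial equation 4 ≐ 4.
Bind Y1 := plus(r(7, plus(n, plus(n, n))), n).
No equations remain and no clash or occurs-check failure arose, so a unifier exists.

YES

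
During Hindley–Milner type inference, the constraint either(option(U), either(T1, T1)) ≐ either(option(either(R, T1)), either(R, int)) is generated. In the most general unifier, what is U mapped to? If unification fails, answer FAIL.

Decompose either/2: option(U) ≐ option(either(R, T1)),  either(T1, T1) ≐ either(R, int).
Decompose option/1: U ≐ either(R, T1).
Bind U := either(R, T1); no other remaining equation mentions U.
Decompose either/2: T1 ≐ R,  T1 ≐ int.
Bind T1 := R; substituting into the remaining equation gives: R ≐ int. Substituting into the earlier binding gives U := either(R, R).
Bind R := int. Substituting into the earlier bindings gives U := either(int, int), T1 := int.
MGU = { U := either(int, int), T1 := int, R := int }, so U := either(int, int).

either(int, int)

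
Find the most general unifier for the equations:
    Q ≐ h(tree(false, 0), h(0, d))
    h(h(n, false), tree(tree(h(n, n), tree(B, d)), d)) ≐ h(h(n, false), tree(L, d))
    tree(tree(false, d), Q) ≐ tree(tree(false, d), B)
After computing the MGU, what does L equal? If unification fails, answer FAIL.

tree(h(n, n), tree(h(tree(false, 0), h(0, d)), d))

Bind Q := h(tree(false, 0), h(0, d)); substituting into the one remaining equation that mentions Q gives: tree(tree(false, d), h(tree(false, 0), h(0, d))) ≐ tree(tree(false, d), B).
Decompose h/2: h(n, false) ≐ h(n, false),  tree(tree(h(n, n), tree(B, d)), d) ≐ tree(L, d).
Delete trivial equation h(n, false) ≐ h(n, false).
Decompose tree/2: tree(h(n, n), tree(B, d)) ≐ L,  d ≐ d.
Bind L := tree(h(n, n), tree(B, d)); no other remaining equation mentions L.
Delete trivial equation d ≐ d.
Decompose tree/2: tree(false, d) ≐ tree(false, d),  h(tree(false, 0), h(0, d)) ≐ B.
Delete trivial equation tree(false, d) ≐ tree(false, d).
Bind B := h(tree(false, 0), h(0, d)). Substituting into the earlier binding gives L := tree(h(n, n), tree(h(tree(false, 0), h(0, d)), d)).
MGU = { Q := h(tree(false, 0), h(0, d)), L := tree(h(n, n), tree(h(tree(false, 0), h(0, d)), d)), B := h(tree(false, 0), h(0, d)) }, so L := tree(h(n, n), tree(h(tree(false, 0), h(0, d)), d)).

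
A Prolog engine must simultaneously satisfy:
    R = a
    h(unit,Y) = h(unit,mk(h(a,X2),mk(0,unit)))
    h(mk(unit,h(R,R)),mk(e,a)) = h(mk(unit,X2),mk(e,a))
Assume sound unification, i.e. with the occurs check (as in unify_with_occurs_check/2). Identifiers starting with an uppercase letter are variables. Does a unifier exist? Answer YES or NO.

YES

Bind R := a; substituting into the one remaining equation that mentions R gives: h(mk(unit,h(a,a)),mk(e,a)) = h(mk(unit,X2),mk(e,a)).
Decompose h/2: unit = unit,  Y = mk(h(a,X2),mk(0,unit)).
Delete trivial equation unit = unit.
Bind Y := mk(h(a,X2),mk(0,unit)); no other remaining equation mentions Y.
Decompose h/2: mk(unit,h(a,a)) = mk(unit,X2),  mk(e,a) = mk(e,a).
Decompose mk/2: unit = unit,  h(a,a) = X2.
Delete trivial equation unit = unit.
Bind X2 := h(a,a); no other remaining equation mentions X2. Substituting into the earlier binding gives Y := mk(h(a,h(a,a)),mk(0,unit)).
Delete trivial equation mk(e,a) = mk(e,a).
No equations remain and no clash or occurs-check failure arose, so a unifier exists.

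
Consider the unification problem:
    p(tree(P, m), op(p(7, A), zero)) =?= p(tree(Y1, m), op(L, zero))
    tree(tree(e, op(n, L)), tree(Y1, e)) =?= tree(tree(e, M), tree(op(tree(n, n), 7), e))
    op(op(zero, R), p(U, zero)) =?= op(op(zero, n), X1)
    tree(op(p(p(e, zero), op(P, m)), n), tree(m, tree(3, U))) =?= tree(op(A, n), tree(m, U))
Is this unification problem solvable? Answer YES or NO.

Decompose p/2: tree(P, m) =?= tree(Y1, m),  op(p(7, A), zero) =?= op(L, zero).
Decompose tree/2: P =?= Y1,  m =?= m.
Bind P := Y1; substituting into the one remaining equation that mentions P gives: tree(op(p(p(e, zero), op(Y1, m)), n), tree(m, tree(3, U))) =?= tree(op(A, n), tree(m, U)).
Delete trivial equation m =?= m.
Decompose op/2: p(7, A) =?= L,  zero =?= zero.
Bind L := p(7, A); substituting into the one remaining equation that mentions L gives: tree(tree(e, op(n, p(7, A))), tree(Y1, e)) =?= tree(tree(e, M), tree(op(tree(n, n), 7), e)).
Delete trivial equation zero =?= zero.
Decompose tree/2: tree(e, op(n, p(7, A))) =?= tree(e, M),  tree(Y1, e) =?= tree(op(tree(n, n), 7), e).
Decompose tree/2: e =?= e,  op(n, p(7, A)) =?= M.
Delete trivial equation e =?= e.
Bind M := op(n, p(7, A)); no other remaining equation mentions M.
Decompose tree/2: Y1 =?= op(tree(n, n), 7),  e =?= e.
Bind Y1 := op(tree(n, n), 7); substituting into the one remaining equation that mentions Y1 gives: tree(op(p(p(e, zero), op(op(tree(n, n), 7), m)), n), tree(m, tree(3, U))) =?= tree(op(A, n), tree(m, U)). Substituting into the earlier binding gives P := op(tree(n, n), 7).
Delete trivial equation e =?= e.
Decompose op/2: op(zero, R) =?= op(zero, n),  p(U, zero) =?= X1.
Decompose op/2: zero =?= zero,  R =?= n.
Delete trivial equation zero =?= zero.
Bind R := n; no other remaining equation mentions R.
Bind X1 := p(U, zero); no other remaining equation mentions X1.
Decompose tree/2: op(p(p(e, zero), op(op(tree(n, n), 7), m)), n) =?= op(A, n),  tree(m, tree(3, U)) =?= tree(m, U).
Decompose op/2: p(p(e, zero), op(op(tree(n, n), 7), m)) =?= A,  n =?= n.
Bind A := p(p(e, zero), op(op(tree(n, n), 7), m)); no other remaining equation mentions A. Substituting into the earlier bindings gives L := p(7, p(p(e, zero), op(op(tree(n, n), 7), m))), M := op(n, p(7, p(p(e, zero), op(op(tree(n, n), 7), m)))).
Delete trivial equation n =?= n.
Decompose tree/2: m =?= m,  tree(3, U) =?= U.
Delete trivial equation m =?= m.
Occurs check fails: U occurs in tree(3, U); the equation U =?= tree(3, U) has no finite solution.

NO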